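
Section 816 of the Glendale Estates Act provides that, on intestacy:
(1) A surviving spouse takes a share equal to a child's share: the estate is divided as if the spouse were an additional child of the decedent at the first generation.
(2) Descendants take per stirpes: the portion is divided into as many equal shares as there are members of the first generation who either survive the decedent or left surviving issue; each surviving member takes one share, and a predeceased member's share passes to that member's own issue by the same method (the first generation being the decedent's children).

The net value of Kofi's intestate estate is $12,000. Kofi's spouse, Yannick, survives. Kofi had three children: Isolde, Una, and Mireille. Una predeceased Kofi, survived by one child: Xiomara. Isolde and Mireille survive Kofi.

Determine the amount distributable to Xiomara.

The spouse counts as an additional share at the children's level, so there are 4 primary shares of $3,000. Yannick takes one such share ($3,000).
The children's combined portion ($9,000) is divided into 3 shares of $3,000: Isolde and Mireille each take $3,000; Una's $3,000 share passes to Una's issue.
Una's share ($3,000) passes entirely to Xiomara.

Xiomara receives $3,000.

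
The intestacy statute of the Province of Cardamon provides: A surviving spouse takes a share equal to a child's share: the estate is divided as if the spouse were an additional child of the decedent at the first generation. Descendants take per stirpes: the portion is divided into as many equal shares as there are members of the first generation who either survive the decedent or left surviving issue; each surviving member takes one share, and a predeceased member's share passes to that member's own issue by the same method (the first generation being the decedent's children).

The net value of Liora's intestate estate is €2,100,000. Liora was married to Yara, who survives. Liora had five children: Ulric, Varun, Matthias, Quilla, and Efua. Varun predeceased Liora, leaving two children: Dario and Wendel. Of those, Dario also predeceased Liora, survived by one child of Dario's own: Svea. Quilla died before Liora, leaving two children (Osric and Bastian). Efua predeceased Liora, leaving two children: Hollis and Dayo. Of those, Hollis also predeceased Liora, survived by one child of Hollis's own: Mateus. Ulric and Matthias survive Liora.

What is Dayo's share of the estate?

The spouse counts as an additional share at the children's level, so there are 6 primary shares of €350,000. Yara takes one such share (€350,000).
The children's combined portion (€1,750,000) is divided into 5 shares of €350,000: Ulric and Matthias each take €350,000; Varun's €350,000 share passes to Varun's issue; Quilla's €350,000 share passes to Quilla's issue; Efua's €350,000 share passes to Efua's issue.
Varun's share (€350,000) is divided into 2 shares of €175,000: Wendel takes €175,000; Dario's €175,000 share passes to Dario's issue.
Dario's share (€175,000) passes entirely to Svea.
Quilla's share (€350,000) is divided into 2 shares of €175,000: Osric and Bastian each take €175,000.
Efua's share (€350,000) is divided into 2 shares of €175,000: Dayo takes €175,000; Hollis's €175,000 share passes to Hollis's issue.
Hollis's share (€175,000) passes entirely to Mateus.

Dayo receives €175,000.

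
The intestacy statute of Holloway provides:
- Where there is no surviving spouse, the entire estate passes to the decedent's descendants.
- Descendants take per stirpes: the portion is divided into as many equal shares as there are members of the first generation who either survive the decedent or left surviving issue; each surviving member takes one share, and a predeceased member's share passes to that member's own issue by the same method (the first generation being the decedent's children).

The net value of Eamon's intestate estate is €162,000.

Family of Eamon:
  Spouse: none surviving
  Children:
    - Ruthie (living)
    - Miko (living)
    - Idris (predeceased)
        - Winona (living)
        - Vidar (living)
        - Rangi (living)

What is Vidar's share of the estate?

The entire €162,000 passes to the descendants.
That amount (€162,000) is divided into 3 shares of €54,000: Ruthie and Miko each take €54,000; Idris's €54,000 share passes to Idris's issue.
Idris's share (€54,000) is divided into 3 shares of €18,000: Winona, Vidar, and Rangi each take €18,000.

Vidar receives €18,000.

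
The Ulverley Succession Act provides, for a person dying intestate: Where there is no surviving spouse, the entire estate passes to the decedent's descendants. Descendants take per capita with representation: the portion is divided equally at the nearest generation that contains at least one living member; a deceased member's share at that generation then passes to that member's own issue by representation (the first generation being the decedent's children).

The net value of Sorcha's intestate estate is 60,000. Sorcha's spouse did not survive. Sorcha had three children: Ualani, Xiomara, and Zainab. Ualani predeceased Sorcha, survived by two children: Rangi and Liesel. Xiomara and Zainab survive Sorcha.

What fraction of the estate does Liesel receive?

The entire 60,000 passes to the descendants.
That amount (60,000) is divided into 3 shares of 20,000: Xiomara and Zainab each take 20,000; Ualani's 20,000 share passes to Ualani's issue.
Ualani's share (20,000) is divided into 2 shares of 10,000: Rangi and Liesel each take 10,000.

Liesel receives 1/6 of the estate.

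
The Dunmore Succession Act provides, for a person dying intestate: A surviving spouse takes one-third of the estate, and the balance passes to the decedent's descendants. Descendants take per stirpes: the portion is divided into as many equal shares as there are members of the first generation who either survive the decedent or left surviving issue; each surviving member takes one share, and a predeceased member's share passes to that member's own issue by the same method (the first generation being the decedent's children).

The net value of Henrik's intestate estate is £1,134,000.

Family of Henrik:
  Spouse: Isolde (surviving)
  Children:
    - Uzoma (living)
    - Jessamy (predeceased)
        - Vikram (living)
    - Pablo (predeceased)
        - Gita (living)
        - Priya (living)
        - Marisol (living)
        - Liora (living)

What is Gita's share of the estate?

Gita receives £63,000.

Isolde takes one-third of £1,134,000 = £378,000. The remaining £756,000 passes to the descendants.
The descendants' portion (£756,000) is divided into 3 shares of £252,000: Uzoma takes £252,000; Jessamy's £252,000 share passes to Jessamy's issue; Pablo's £252,000 share passes to Pablo's issue.
Jessamy's share (£252,000) passes entirely to Vikram.
Pablo's share (£252,000) is divided into 4 shares of £63,000: Gita, Priya, Marisol, and Liora each take £63,000.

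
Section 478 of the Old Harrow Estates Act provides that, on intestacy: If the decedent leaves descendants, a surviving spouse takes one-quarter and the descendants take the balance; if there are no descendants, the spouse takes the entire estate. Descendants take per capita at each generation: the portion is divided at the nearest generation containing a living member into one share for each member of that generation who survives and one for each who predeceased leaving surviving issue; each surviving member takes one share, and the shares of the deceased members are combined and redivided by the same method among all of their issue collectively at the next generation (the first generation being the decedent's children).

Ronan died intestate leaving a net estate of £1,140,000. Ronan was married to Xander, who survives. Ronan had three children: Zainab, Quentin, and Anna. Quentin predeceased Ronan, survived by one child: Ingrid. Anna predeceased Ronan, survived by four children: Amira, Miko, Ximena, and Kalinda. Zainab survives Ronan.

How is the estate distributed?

Xander: £285,000; Zainab: £285,000; Ingrid: £114,000; Amira: £114,000; Miko: £114,000; Ximena: £114,000; Kalinda: £114,000

Xander takes one-quarter of £1,140,000 = £285,000. The remaining £855,000 passes to the descendants.
The descendants' portion (£855,000) is divided at the children's generation into 3 shares of £285,000. Zainab takes £285,000. The 2 shares of the deceased (Quentin and Anna) are combined into a pool of £570,000.
That pool (£570,000) is divided at the grandchildren's generation equally among Ingrid, Amira, Miko, Ximena, and Kalinda: £114,000 each.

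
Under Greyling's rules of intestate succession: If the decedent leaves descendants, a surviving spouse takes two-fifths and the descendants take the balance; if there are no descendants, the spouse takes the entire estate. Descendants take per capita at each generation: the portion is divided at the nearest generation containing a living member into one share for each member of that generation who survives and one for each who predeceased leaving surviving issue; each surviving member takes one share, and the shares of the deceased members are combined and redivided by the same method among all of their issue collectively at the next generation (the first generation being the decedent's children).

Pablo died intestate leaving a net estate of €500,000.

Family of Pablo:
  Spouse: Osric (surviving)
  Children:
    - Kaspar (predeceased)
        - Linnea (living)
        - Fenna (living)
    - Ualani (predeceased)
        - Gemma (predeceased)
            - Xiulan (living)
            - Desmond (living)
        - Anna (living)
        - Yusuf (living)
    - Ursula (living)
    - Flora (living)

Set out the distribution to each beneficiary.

Osric: €200,000; Linnea: €30,000; Fenna: €30,000; Xiulan: €15,000; Desmond: €15,000; Anna: €30,000; Yusuf: €30,000; Ursula: €75,000; Flora: €75,000

Osric takes two-fifths of €500,000 = €200,000. The remaining €300,000 passes to the descendants.
The descendants' portion (€300,000) is divided at the children's generation into 4 shares of €75,000. Ursula and Flora each take €75,000. The 2 shares of the deceased (Kaspar and Ualani) are combined into a pool of €150,000.
That pool (€150,000) is divided at the grandchildren's generation into 5 shares of €30,000. Linnea, Fenna, Anna, and Yusuf each take €30,000. The remaining share for the deceased Gemma (€30,000) is carried to the next generation.
That pool (€30,000) is divided at the great-grandchildren's generation equally among Xiulan and Desmond: €15,000 each.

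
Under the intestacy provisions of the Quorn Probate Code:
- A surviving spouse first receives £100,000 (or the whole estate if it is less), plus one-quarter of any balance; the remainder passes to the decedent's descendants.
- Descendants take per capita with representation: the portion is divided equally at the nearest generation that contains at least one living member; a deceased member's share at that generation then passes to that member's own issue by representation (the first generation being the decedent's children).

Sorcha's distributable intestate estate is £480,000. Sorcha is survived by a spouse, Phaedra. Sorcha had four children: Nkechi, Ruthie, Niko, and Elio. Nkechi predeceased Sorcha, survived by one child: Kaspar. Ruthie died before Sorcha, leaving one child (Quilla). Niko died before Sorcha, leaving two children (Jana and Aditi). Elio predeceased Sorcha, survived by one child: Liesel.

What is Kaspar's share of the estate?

Phaedra first takes £100,000, leaving a balance of £380,000. Phaedra then takes one-quarter of the balance (£95,000), for a total of £195,000. The remaining £285,000 passes to the descendants.
No child survives, so the initial division is made at the grandchildren's generation.
The descendants' portion (£285,000) is divided into 5 shares of £57,000: Kaspar, Quilla, Jana, Aditi, and Liesel each take £57,000.

Kaspar receives £57,000.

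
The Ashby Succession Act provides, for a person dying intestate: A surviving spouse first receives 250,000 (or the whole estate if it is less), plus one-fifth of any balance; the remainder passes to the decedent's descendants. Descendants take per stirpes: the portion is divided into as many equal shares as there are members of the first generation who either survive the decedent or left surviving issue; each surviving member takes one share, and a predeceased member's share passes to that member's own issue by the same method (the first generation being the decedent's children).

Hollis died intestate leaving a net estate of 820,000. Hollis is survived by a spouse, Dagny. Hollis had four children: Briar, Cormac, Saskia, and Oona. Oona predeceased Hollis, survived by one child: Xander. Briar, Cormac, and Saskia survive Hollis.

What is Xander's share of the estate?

Xander receives 114,000.

Dagny first takes 250,000, leaving a balance of 570,000. Dagny then takes one-fifth of the balance (114,000), for a total of 364,000. The remaining 456,000 passes to the descendants.
The descendants' portion (456,000) is divided into 4 shares of 114,000: Briar, Cormac, and Saskia each take 114,000; Oona's 114,000 share passes to Oona's issue.
Oona's share (114,000) passes entirely to Xander.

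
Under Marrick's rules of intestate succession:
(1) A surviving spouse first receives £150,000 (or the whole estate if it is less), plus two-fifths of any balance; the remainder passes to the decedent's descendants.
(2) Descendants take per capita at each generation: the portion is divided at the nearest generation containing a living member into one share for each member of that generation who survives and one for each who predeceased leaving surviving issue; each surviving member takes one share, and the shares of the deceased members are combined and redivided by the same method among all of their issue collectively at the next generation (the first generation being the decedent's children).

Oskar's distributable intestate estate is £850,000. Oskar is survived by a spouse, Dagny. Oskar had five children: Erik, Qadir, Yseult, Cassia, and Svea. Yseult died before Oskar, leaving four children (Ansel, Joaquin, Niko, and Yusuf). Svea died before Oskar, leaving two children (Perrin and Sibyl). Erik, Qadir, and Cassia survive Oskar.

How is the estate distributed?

Dagny first takes £150,000, leaving a balance of £700,000. Dagny then takes two-fifths of the balance (£280,000), for a total of £430,000. The remaining £420,000 passes to the descendants.
The descendants' portion (£420,000) is divided at the children's generation into 5 shares of £84,000. Erik, Qadir, and Cassia each take £84,000. The 2 shares of the deceased (Yseult and Svea) are combined into a pool of £168,000.
That pool (£168,000) is divided at the grandchildren's generation equally among Ansel, Joaquin, Niko, Yusuf, Perrin, and Sibyl: £28,000 each.

Dagny: £430,000; Erik: £84,000; Qadir: £84,000; Ansel: £28,000; Joaquin: £28,000; Niko: £28,000; Yusuf: £28,000; Cassia: £84,000; Perrin: £28,000; Sibyl: £28,000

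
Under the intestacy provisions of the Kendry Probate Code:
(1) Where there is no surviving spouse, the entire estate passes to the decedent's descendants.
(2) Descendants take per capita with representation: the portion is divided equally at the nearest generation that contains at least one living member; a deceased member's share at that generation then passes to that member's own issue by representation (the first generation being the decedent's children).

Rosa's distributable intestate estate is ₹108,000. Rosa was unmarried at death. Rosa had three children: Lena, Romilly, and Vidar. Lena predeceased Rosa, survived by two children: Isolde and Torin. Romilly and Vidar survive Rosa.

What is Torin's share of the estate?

The entire ₹108,000 passes to the descendants.
That amount (₹108,000) is divided into 3 shares of ₹36,000: Romilly and Vidar each take ₹36,000; Lena's ₹36,000 share passes to Lena's issue.
Lena's share (₹36,000) is divided into 2 shares of ₹18,000: Isolde and Torin each take ₹18,000.

Torin receives ₹18,000.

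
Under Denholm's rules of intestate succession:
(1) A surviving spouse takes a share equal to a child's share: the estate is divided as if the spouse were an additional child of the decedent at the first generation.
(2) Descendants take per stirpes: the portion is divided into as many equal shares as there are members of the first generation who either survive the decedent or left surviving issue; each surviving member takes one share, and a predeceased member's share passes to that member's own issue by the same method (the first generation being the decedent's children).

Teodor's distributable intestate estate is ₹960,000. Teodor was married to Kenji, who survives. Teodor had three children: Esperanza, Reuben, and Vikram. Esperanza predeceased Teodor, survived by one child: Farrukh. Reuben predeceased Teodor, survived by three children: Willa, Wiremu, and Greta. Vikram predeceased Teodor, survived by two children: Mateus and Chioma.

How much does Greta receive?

Greta receives ₹80,000.

The spouse counts as an additional share at the children's level, so there are 4 primary shares of ₹240,000. Kenji takes one such share (₹240,000).
The children's combined portion (₹720,000) is divided into 3 shares of ₹240,000: Esperanza's ₹240,000 share passes to Esperanza's issue; Reuben's ₹240,000 share passes to Reuben's issue; Vikram's ₹240,000 share passes to Vikram's issue.
Esperanza's share (₹240,000) passes entirely to Farrukh.
Reuben's share (₹240,000) is divided into 3 shares of ₹80,000: Willa, Wiremu, and Greta each take ₹80,000.
Vikram's share (₹240,000) is divided into 2 shares of ₹120,000: Mateus and Chioma each take ₹120,000.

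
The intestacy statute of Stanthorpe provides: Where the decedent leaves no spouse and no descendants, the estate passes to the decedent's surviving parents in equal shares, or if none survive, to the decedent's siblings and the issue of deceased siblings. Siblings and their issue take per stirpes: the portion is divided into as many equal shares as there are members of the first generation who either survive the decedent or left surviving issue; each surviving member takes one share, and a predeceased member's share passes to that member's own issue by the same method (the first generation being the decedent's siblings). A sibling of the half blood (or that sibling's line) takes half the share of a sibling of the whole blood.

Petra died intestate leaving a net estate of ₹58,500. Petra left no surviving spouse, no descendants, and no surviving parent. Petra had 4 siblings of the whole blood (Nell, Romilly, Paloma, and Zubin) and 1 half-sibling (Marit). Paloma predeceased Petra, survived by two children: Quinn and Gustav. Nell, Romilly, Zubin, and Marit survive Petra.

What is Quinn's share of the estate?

Quinn receives ₹6,500.

The entire ₹58,500 passes to the siblings and their issue.
Counting each half-blood sibling's line as half a unit, there are 9/2 units in ₹58,500, so one unit is ₹13,000. Whole-blood lines (Nell, Romilly, Paloma, and Zubin) take ₹13,000 each; half-blood lines (Marit) take ₹6,500 each.
Paloma's share (₹13,000) is divided into 2 shares of ₹6,500: Quinn and Gustav each take ₹6,500.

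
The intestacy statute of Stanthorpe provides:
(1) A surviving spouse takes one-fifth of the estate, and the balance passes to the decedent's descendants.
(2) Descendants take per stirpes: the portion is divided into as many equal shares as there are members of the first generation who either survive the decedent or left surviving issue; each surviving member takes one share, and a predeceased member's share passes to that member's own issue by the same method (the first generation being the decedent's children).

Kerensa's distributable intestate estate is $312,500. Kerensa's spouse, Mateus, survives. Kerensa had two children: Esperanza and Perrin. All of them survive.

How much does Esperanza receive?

Esperanza receives $125,000.

Mateus takes one-fifth of $312,500 = $62,500. The remaining $250,000 passes to the descendants.
The descendants' portion ($250,000) is divided into 2 shares of $125,000: Esperanza and Perrin each take $125,000.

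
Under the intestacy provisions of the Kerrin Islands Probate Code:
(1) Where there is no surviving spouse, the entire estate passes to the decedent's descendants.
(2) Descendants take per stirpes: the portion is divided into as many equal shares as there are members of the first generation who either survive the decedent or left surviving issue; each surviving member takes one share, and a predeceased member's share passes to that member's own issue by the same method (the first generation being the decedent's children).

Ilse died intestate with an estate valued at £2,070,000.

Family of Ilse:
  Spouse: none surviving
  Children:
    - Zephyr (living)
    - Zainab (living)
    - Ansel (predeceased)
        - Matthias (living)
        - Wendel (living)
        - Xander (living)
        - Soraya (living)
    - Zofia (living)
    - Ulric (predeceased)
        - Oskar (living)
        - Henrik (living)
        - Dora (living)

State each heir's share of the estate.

Zephyr: £414,000; Zainab: £414,000; Matthias: £103,500; Wendel: £103,500; Xander: £103,500; Soraya: £103,500; Zofia: £414,000; Oskar: £138,000; Henrik: £138,000; Dora: £138,000

The entire £2,070,000 passes to the descendants.
That amount (£2,070,000) is divided into 5 shares of £414,000: Zephyr, Zainab, and Zofia each take £414,000; Ansel's £414,000 share passes to Ansel's issue; Ulric's £414,000 share passes to Ulric's issue.
Ansel's share (£414,000) is divided into 4 shares of £103,500: Matthias, Wendel, Xander, and Soraya each take £103,500.
Ulric's share (£414,000) is divided into 3 shares of £138,000: Oskar, Henrik, and Dora each take £138,000.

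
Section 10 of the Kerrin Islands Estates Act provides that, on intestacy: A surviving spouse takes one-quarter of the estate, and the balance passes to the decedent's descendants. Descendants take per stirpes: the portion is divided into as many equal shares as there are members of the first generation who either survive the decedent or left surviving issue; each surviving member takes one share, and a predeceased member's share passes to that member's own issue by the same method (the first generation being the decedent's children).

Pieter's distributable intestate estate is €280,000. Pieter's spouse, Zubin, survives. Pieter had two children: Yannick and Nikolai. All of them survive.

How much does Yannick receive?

Yannick receives €105,000.

Zubin takes one-quarter of €280,000 = €70,000. The remaining €210,000 passes to the descendants.
The descendants' portion (€210,000) is divided into 2 shares of €105,000: Yannick and Nikolai each take €105,000.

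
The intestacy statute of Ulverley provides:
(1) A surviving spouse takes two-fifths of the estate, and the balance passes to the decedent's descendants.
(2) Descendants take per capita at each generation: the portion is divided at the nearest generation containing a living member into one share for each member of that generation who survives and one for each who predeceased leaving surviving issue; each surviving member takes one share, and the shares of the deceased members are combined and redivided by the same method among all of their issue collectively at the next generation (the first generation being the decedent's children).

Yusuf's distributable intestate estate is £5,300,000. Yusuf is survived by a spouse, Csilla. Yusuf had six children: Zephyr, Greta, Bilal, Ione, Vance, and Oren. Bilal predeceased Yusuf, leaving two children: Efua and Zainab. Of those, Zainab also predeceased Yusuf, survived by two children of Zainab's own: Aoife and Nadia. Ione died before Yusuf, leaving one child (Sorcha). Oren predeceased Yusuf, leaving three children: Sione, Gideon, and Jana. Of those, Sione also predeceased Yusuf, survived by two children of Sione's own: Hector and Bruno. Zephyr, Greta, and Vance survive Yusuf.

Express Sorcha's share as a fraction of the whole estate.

Csilla takes two-fifths of £5,300,000 = £2,120,000. The remaining £3,180,000 passes to the descendants.
The descendants' portion (£3,180,000) is divided at the children's generation into 6 shares of £530,000. Zephyr, Greta, and Vance each take £530,000. The 3 shares of the deceased (Bilal, Ione, and Oren) are combined into a pool of £1,590,000.
That pool (£1,590,000) is divided at the grandchildren's generation into 6 shares of £265,000. Efua, Sorcha, Gideon, and Jana each take £265,000. The 2 shares of the deceased (Zainab and Sione) are combined into a pool of £530,000.
That pool (£530,000) is divided at the great-grandchildren's generation equally among Aoife, Nadia, Hector, and Bruno: £132,500 each.

Sorcha receives 1/20 of the estate.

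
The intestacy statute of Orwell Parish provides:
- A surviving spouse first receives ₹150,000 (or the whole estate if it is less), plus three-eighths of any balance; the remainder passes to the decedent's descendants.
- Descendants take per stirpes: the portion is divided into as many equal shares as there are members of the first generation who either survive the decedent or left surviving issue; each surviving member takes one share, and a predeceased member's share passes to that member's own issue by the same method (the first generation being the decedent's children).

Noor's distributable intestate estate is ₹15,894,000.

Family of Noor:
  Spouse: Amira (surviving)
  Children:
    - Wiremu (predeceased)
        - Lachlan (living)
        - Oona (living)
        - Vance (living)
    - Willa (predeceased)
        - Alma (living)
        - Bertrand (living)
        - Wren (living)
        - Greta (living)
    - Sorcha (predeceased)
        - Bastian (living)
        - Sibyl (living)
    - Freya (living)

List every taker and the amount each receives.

Amira: ₹6,054,000; Lachlan: ₹820,000; Oona: ₹820,000; Vance: ₹820,000; Alma: ₹615,000; Bertrand: ₹615,000; Wren: ₹615,000; Greta: ₹615,000; Bastian: ₹1,230,000; Sibyl: ₹1,230,000; Freya: ₹2,460,000

Amira first takes ₹150,000, leaving a balance of ₹15,744,000. Amira then takes three-eighths of the balance (₹5,904,000), for a total of ₹6,054,000. The remaining ₹9,840,000 passes to the descendants.
The descendants' portion (₹9,840,000) is divided into 4 shares of ₹2,460,000: Freya takes ₹2,460,000; Wiremu's ₹2,460,000 share passes to Wiremu's issue; Willa's ₹2,460,000 share passes to Willa's issue; Sorcha's ₹2,460,000 share passes to Sorcha's issue.
Wiremu's share (₹2,460,000) is divided into 3 shares of ₹820,000: Lachlan, Oona, and Vance each take ₹820,000.
Willa's share (₹2,460,000) is divided into 4 shares of ₹615,000: Alma, Bertrand, Wren, and Greta each take ₹615,000.
Sorcha's share (₹2,460,000) is divided into 2 shares of ₹1,230,000: Bastian and Sibyl each take ₹1,230,000.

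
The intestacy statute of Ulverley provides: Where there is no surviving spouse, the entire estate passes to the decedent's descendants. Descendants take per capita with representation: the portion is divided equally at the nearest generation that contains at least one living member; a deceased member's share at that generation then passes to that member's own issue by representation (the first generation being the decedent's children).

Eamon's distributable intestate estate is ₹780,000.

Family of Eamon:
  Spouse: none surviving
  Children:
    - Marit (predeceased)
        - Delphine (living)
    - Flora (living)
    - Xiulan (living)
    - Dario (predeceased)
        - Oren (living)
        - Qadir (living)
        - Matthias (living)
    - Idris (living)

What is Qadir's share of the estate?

The entire ₹780,000 passes to the descendants.
That amount (₹780,000) is divided into 5 shares of ₹156,000: Flora, Xiulan, and Idris each take ₹156,000; Marit's ₹156,000 share passes to Marit's issue; Dario's ₹156,000 share passes to Dario's issue.
Marit's share (₹156,000) passes entirely to Delphine.
Dario's share (₹156,000) is divided into 3 shares of ₹52,000: Oren, Qadir, and Matthias each take ₹52,000.

Qadir receives ₹52,000.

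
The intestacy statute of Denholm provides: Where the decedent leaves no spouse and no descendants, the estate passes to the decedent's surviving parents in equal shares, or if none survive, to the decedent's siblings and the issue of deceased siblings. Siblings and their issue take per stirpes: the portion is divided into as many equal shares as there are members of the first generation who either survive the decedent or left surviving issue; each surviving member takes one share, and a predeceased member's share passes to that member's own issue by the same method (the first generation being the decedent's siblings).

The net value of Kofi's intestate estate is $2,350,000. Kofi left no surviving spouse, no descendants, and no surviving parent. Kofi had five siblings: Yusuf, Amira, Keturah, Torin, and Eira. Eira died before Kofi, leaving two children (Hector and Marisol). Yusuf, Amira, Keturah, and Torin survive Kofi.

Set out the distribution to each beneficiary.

The entire $2,350,000 passes to the siblings and their issue.
That amount ($2,350,000) is divided into 5 shares of $470,000: Yusuf, Amira, Keturah, and Torin each take $470,000; Eira's $470,000 share passes to Eira's issue.
Eira's share ($470,000) is divided into 2 shares of $235,000: Hector and Marisol each take $235,000.

Yusuf: $470,000; Amira: $470,000; Keturah: $470,000; Torin: $470,000; Hector: $235,000; Marisol: $235,000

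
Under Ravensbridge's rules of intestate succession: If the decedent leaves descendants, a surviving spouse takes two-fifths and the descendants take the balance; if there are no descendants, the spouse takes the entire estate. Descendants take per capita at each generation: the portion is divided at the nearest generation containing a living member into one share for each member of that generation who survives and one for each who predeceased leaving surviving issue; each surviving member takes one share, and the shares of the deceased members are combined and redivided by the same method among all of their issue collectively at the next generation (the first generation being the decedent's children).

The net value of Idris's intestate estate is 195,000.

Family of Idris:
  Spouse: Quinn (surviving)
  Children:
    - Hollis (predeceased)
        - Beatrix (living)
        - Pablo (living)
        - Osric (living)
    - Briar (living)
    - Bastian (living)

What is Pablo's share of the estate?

Quinn takes two-fifths of 195,000 = 78,000. The remaining 117,000 passes to the descendants.
The descendants' portion (117,000) is divided at the children's generation into 3 shares of 39,000. Briar and Bastian each take 39,000. The remaining share for the deceased Hollis (39,000) is carried to the next generation.
That pool (39,000) is divided at the grandchildren's generation equally among Beatrix, Pablo, and Osric: 13,000 each.

Pablo receives 13,000.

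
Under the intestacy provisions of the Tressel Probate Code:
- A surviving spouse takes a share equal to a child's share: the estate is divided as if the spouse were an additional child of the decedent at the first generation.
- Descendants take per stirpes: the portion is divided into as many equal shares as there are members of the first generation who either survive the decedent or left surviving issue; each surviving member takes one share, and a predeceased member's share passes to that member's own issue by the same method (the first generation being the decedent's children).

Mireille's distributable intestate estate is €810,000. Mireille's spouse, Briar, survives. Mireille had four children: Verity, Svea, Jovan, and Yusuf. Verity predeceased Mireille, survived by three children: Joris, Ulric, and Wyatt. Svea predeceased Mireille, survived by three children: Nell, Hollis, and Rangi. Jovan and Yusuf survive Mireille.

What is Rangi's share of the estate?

The spouse counts as an additional share at the children's level, so there are 5 primary shares of €162,000. Briar takes one such share (€162,000).
The children's combined portion (€648,000) is divided into 4 shares of €162,000: Jovan and Yusuf each take €162,000; Verity's €162,000 share passes to Verity's issue; Svea's €162,000 share passes to Svea's issue.
Verity's share (€162,000) is divided into 3 shares of €54,000: Joris, Ulric, and Wyatt each take €54,000.
Svea's share (€162,000) is divided into 3 shares of €54,000: Nell, Hollis, and Rangi each take €54,000.

Rangi receives €54,000.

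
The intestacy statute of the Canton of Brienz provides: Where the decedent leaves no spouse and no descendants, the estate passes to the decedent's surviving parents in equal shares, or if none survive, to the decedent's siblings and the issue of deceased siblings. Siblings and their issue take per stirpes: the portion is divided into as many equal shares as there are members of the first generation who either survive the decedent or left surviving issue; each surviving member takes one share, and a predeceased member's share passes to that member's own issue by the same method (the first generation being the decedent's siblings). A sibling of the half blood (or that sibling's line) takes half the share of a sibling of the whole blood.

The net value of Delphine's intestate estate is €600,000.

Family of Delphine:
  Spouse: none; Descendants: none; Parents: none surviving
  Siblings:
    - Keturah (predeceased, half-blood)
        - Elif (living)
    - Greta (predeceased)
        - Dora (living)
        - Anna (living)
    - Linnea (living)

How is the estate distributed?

The entire €600,000 passes to the siblings and their issue.
Counting each half-blood sibling's line as half a unit, there are 5/2 units in €600,000, so one unit is €240,000. Whole-blood lines (Greta and Linnea) take €240,000 each; half-blood lines (Keturah) take €120,000 each.
Keturah's share (€120,000) passes entirely to Elif.
Greta's share (€240,000) is divided into 2 shares of €120,000: Dora and Anna each take €120,000.

Elif: €120,000; Dora: €120,000; Anna: €120,000; Linnea: €240,000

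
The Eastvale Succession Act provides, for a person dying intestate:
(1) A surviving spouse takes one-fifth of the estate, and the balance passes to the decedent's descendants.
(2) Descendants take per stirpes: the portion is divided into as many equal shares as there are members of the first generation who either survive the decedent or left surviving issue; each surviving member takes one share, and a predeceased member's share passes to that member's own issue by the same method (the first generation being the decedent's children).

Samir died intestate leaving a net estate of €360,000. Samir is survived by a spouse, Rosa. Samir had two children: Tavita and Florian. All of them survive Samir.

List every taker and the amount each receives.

Rosa takes one-fifth of €360,000 = €72,000. The remaining €288,000 passes to the descendants.
The descendants' portion (€288,000) is divided into 2 shares of €144,000: Tavita and Florian each take €144,000.

Rosa: €72,000; Tavita: €144,000; Florian: €144,000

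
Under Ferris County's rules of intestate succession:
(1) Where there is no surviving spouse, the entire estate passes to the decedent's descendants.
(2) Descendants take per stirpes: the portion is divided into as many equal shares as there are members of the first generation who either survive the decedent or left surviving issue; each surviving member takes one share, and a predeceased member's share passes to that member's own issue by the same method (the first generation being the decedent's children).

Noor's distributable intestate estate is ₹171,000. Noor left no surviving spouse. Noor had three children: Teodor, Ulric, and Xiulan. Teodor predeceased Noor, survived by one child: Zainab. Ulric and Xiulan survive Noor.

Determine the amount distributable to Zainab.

The entire ₹171,000 passes to the descendants.
That amount (₹171,000) is divided into 3 shares of ₹57,000: Ulric and Xiulan each take ₹57,000; Teodor's ₹57,000 share passes to Teodor's issue.
Teodor's share (₹57,000) passes entirely to Zainab.

Zainab receives ₹57,000.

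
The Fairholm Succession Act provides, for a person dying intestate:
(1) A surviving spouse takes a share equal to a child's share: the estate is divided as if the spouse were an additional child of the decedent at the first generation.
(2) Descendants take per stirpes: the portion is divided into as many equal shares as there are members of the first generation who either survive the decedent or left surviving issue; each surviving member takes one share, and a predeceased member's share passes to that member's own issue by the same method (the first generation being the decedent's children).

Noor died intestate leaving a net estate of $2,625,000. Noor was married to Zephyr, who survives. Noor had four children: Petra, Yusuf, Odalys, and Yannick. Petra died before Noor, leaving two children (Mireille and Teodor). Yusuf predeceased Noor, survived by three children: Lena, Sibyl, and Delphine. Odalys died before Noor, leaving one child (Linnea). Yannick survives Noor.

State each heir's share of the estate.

The spouse counts as an additional share at the children's level, so there are 5 primary shares of $525,000. Zephyr takes one such share ($525,000).
The children's combined portion ($2,100,000) is divided into 4 shares of $525,000: Yannick takes $525,000; Petra's $525,000 share passes to Petra's issue; Yusuf's $525,000 share passes to Yusuf's issue; Odalys's $525,000 share passes to Odalys's issue.
Petra's share ($525,000) is divided into 2 shares of $262,500: Mireille and Teodor each take $262,500.
Yusuf's share ($525,000) is divided into 3 shares of $175,000: Lena, Sibyl, and Delphine each take $175,000.
Odalys's share ($525,000) passes entirely to Linnea.

Zephyr: $525,000; Mireille: $262,500; Teodor: $262,500; Lena: $175,000; Sibyl: $175,000; Delphine: $175,000; Linnea: $525,000; Yannick: $525,000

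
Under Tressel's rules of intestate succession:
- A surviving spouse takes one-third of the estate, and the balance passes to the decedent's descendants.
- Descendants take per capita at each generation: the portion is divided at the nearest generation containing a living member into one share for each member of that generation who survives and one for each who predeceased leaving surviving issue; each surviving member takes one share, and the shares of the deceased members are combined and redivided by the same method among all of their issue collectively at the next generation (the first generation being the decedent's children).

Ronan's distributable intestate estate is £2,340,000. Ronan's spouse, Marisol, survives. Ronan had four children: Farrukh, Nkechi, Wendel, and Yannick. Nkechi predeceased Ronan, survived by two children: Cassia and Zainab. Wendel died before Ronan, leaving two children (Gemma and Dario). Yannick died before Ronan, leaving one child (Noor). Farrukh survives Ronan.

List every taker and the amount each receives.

Marisol takes one-third of £2,340,000 = £780,000. The remaining £1,560,000 passes to the descendants.
The descendants' portion (£1,560,000) is divided at the children's generation into 4 shares of £390,000. Farrukh takes £390,000. The 3 shares of the deceased (Nkechi, Wendel, and Yannick) are combined into a pool of £1,170,000.
That pool (£1,170,000) is divided at the grandchildren's generation equally among Cassia, Zainab, Gemma, Dario, and Noor: £234,000 each.

Marisol: £780,000; Farrukh: £390,000; Cassia: £234,000; Zainab: £234,000; Gemma: £234,000; Dario: £234,000; Noor: £234,000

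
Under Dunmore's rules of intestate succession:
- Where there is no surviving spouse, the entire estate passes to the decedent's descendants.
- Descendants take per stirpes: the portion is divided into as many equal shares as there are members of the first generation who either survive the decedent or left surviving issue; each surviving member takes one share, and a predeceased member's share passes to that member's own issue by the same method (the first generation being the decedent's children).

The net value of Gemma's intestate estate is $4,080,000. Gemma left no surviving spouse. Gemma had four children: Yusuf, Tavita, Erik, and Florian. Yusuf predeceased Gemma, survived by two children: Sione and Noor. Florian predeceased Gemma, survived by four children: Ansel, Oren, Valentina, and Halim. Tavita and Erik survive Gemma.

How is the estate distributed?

The entire $4,080,000 passes to the descendants.
That amount ($4,080,000) is divided into 4 shares of $1,020,000: Tavita and Erik each take $1,020,000; Yusuf's $1,020,000 share passes to Yusuf's issue; Florian's $1,020,000 share passes to Florian's issue.
Yusuf's share ($1,020,000) is divided into 2 shares of $510,000: Sione and Noor each take $510,000.
Florian's share ($1,020,000) is divided into 4 shares of $255,000: Ansel, Oren, Valentina, and Halim each take $255,000.

Sione: $510,000; Noor: $510,000; Tavita: $1,020,000; Erik: $1,020,000; Ansel: $255,000; Oren: $255,000; Valentina: $255,000; Halim: $255,000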